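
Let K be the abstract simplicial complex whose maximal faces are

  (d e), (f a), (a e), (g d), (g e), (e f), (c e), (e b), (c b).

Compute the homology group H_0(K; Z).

H_0 = Z.

Take the total order a < b < c < d < e < f < g on the vertex set. Then K (dimension 1) consists of the simplices:

  0-simplices (7): a, b, c, d, e, f, g
  1-simplices (9): ae, af, bc, be, ce, de, dg, ef, eg

so the chain groups are C_0 ≅ Z^7, C_1 ≅ Z^9.

The boundary map ∂_1: C_1 → C_0 sends each edge [p,q] (with p < q) to q − p.
This gives a 7×9 integer matrix of rank 6; reducing to Smith normal form yields diagonal entries (1,1,1,1,1,1).

Reading off H_k = ker ∂_k / im ∂_{k+1}:

  H_0: rank C_0 − rank ∂_1 = 7 − 6 = 1, and the invariant factors of ∂_1 are all 1, so H_0 ≅ Z.

(K is a triangulation of a wedge of 3 circles.)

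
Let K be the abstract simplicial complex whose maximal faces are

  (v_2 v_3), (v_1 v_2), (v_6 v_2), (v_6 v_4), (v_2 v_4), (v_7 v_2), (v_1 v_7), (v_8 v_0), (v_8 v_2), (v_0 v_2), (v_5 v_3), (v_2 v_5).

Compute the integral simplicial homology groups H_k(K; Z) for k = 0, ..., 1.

H_0 = Z,  H_1 = Z^4.

K has 9 vertices, 12 edges.
rank ∂_0 = 0, rank ∂_1 = 8 ⇒ b_0 = 9 − 0 − 8 = 1; all invariant factors of ∂_1 are 1 so no torsion. So H_0 = Z.
rank ∂_1 = 8, rank ∂_2 = 0 ⇒ b_1 = 12 − 8 − 0 = 4. So H_1 = Z^4.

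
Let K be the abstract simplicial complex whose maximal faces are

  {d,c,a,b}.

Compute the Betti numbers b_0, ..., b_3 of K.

Take the total order a < b < c < d on the vertex set. Then K (dimension 3) consists of the simplices:

  0-simplices (4): a, b, c, d
  1-simplices (6): ab, ac, ad, bc, bd, cd
  2-simplices (4): abc, abd, acd, bcd
  3-simplices (1): abcd

so the chain groups are C_0 ≅ Z^4, C_1 ≅ Z^6, C_2 ≅ Z^4, C_3 ≅ Z^1.

∂_1: C_1 → C_0 is given by ∂[p,q] = [q] − [p].
This gives a 4×6 integer matrix of rank 3; reducing to Smith normal form yields diagonal entries (1,1,1).

The boundary map ∂_2: C_2 → C_1 sends each 2-simplex [p,q,r] to [q,r] − [p,r] + [p,q]. For instance
  ∂bcd = cd − bd + bc,
  ∂abc = bc − ac + ab.
The 6×4 boundary matrix has rank 3 and Smith normal form diag(1,1,1).

Boundary ∂_3: C_3 → C_2 sends each 3-simplex σ to the alternating sum Σ_i (−1)^i (σ with its i-th vertex removed). For instance
  ∂abcd = bcd − acd + abd − abc.
The 4×1 boundary matrix has rank 1 and Smith normal form diag(1).

Reading off H_k = ker ∂_k / im ∂_{k+1}:

  H_0: rank C_0 − rank ∂_1 = 4 − 3 = 1, and the invariant factors of ∂_1 are all 1, so H_0 = Z.
  H_1: rank ker ∂_1 − rank ∂_2 = (6 − 3) − 3 = 0, and the invariant factors of ∂_2 are all 1, so H_1 = 0.
  H_2: rank ker ∂_2 − rank ∂_3 = (4 − 3) − 1 = 0, and the invariant factors of ∂_3 are all 1, so H_2 = 0.
  H_3: rank ker ∂_3 − rank ∂_4 = (1 − 1) − 0 = 0, and there is no ∂_4, so H_3 = 0.

As a check, the Euler characteristic is 4 − 6 + 4 − 1 = 1, which agrees with 1 − 0 + 0 − 0 = 1.

Hence the Betti numbers are b_0 = 1, b_1 = 0, b_2 = 0, b_3 = 0.

b_0 = 1, b_1 = 0, b_2 = 0, b_3 = 0.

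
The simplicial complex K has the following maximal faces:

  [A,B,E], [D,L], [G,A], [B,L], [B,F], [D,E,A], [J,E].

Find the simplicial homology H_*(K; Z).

H_0 = Z,  H_1 = Z,  H_2 = 0.

Order the vertices as A < B < D < E < F < G < J < L. Listing each simplex with vertices in this order, K has dimension 2 with simplices:

  0-simplices (8): A, B, D, E, F, G, J, L
  1-simplices (10): AB, AD, AE, AG, BE, BF, BL, DE, DL, EJ
  2-simplices (2): ABE, ADE

Hence C_0 ≅ Z^8, C_1 ≅ Z^10, C_2 ≅ Z^2.

Boundary ∂_1: C_1 → C_0 is given by ∂[p,q] = [q] − [p]. For instance
  ∂AD = D − A.
The 8×10 boundary matrix has rank 7 and Smith normal form diag(1,1,1,1,1,1,1).

Boundary ∂_2: C_2 → C_1 acts by ∂[p,q,r] = [q,r] − [p,r] + [p,q]. For instance
  ∂ADE = DE − AE + AD,
  ∂ABE = BE − AE + AB.
The 10×2 boundary matrix has rank 2 and Smith normal form diag(1,1).

From H_k ≅ ker(∂_k) / im(∂_{k+1}) we obtain:

  H_0: rank C_0 − rank ∂_1 = 8 − 7 = 1, and the invariant factors of ∂_1 are all 1, so H_0 = Z.
  H_1: rank ker ∂_1 − rank ∂_2 = (10 − 7) − 2 = 1, and the invariant factors of ∂_2 are all 1, so H_1 = Z.
  H_2: rank ker ∂_2 − rank ∂_3 = (2 − 2) − 0 = 0, and there is no ∂_3, so H_2 = 0.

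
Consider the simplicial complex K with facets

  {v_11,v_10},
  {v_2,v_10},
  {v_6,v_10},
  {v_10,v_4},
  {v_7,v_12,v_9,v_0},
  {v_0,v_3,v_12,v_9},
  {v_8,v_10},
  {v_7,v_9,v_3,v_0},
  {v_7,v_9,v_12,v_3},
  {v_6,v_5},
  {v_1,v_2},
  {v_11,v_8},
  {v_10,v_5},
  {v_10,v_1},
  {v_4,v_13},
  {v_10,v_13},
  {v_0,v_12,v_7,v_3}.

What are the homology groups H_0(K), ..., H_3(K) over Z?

Fix the vertex order v_0 < v_1 < v_2 < v_3 < v_4 < v_5 < v_6 < v_7 < v_8 < v_9 < v_10 < v_11 < v_12 < v_13 and write every simplex with vertices in increasing order. Then dim K = 3 and the simplices of K are:

  0-simplices (14): [v_0], [v_1], [v_2], [v_3], [v_4], [v_5], [v_6], [v_7], [v_8], [v_9], [v_10], [v_11], [v_12], [v_13]
  1-simplices (22): (22 of them)
  2-simplices (10): [v_0,v_3,v_7], [v_0,v_3,v_9], [v_0,v_3,v_12], [v_0,v_7,v_9], [v_0,v_7,v_12], [v_0,v_9,v_12], [v_3,v_7,v_9], [v_3,v_7,v_12], [v_3,v_9,v_12], [v_7,v_9,v_12]
  3-simplices (5): [v_0,v_3,v_7,v_9], [v_0,v_3,v_7,v_12], [v_0,v_3,v_9,v_12], [v_0,v_7,v_9,v_12], [v_3,v_7,v_9,v_12]

Hence C_0 ≅ Z^14, C_1 ≅ Z^22, C_2 ≅ Z^10, C_3 ≅ Z^5.

The boundary map ∂_1: C_1 → C_0 is given by ∂[p,q] = [q] − [p].
The 14×22 boundary matrix has rank 12 and Smith normal form diag(1,1,1,1,1,1,1,1,1,1,1,1).

∂_2: C_2 → C_1 maps a triangle to the signed sum of its edges. For instance
  ∂[v_0,v_3,v_7] = [v_3,v_7] − [v_0,v_7] + [v_0,v_3],
  ∂[v_0,v_7,v_9] = [v_7,v_9] − [v_0,v_9] + [v_0,v_7].
This gives a 22×10 integer matrix of rank 6; reducing to Smith normal form yields diagonal entries (1,1,1,1,1,1).

The boundary map ∂_3: C_3 → C_2 sends each 3-simplex σ to the alternating sum Σ_i (−1)^i (σ with its i-th vertex removed). For instance
  ∂[v_3,v_7,v_9,v_12] = [v_7,v_9,v_12] − [v_3,v_9,v_12] + [v_3,v_7,v_12] − [v_3,v_7,v_9],
  ∂[v_0,v_7,v_9,v_12] = [v_7,v_9,v_12] − [v_0,v_9,v_12] + [v_0,v_7,v_12] − [v_0,v_7,v_9].
The resulting 10×5 matrix has rank 4, and its Smith normal form has invariant factors (1,1,1,1).

Computing H_k = (kernel of ∂_k) / (image of ∂_{k+1}):

  H_0: rank C_0 − rank ∂_1 = 14 − 12 = 2, and the invariant factors of ∂_1 are all 1, so H_0 = Z^2.
  H_1: rank ker ∂_1 − rank ∂_2 = (22 − 12) − 6 = 4, and the invariant factors of ∂_2 are all 1, so H_1 = Z^4.
  H_2: rank ker ∂_2 − rank ∂_3 = (10 − 6) − 4 = 0, and the invariant factors of ∂_3 are all 1, so H_2 = 0.
  H_3: rank ker ∂_3 − rank ∂_4 = (5 − 4) − 0 = 1, and there is no ∂_4, so H_3 = Z.

As a check, the Euler characteristic is 14 − 22 + 10 − 5 = -3, which agrees with 2 − 4 + 0 − 1 = -3.
(K is a triangulation of the disjoint union of a wedge of 4 circles and the 3-sphere S^3.)

H_0 ≅ Z^2,  H_1 ≅ Z^4,  H_2 = 0,  H_3 ≅ Z.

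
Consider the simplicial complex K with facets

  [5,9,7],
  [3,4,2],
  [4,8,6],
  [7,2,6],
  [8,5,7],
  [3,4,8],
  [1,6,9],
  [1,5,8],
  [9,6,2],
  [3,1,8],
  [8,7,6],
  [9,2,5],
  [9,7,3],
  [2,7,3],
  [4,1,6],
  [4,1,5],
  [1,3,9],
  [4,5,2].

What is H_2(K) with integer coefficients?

Take the total order 1 < 2 < 3 < 4 < 5 < 6 < 7 < 8 < 9 on the vertex set. Then K (dimension 2) consists of the simplices:

  0-simplices (9): [1], [2], [3], [4], [5], [6], [7], [8], [9]
  1-simplices (27): (27 of them)
  2-simplices (18): [1,3,8], [1,3,9], [1,4,5], [1,4,6], [1,5,8], [1,6,9], [2,3,4], [2,3,7], [2,4,5], [2,5,9], [2,6,7], [2,6,9], [3,4,8], [3,7,9], [4,6,8], [5,7,8], [5,7,9], [6,7,8]

giving chain groups C_0 ≅ Z^9, C_1 ≅ Z^27, C_2 ≅ Z^18.

The boundary map ∂_1: C_1 → C_0 sends each edge [p,q] (with p < q) to q − p. For instance
  ∂[7,9] = [9] − [7].
The resulting 9×27 matrix has rank 8, and its Smith normal form has invariant factors (1,1,1,1,1,1,1,1).

∂_2: C_2 → C_1 sends each 2-simplex [p,q,r] to [q,r] − [p,r] + [p,q]. For instance
  ∂[5,7,8] = [7,8] − [5,8] + [5,7],
  ∂[1,3,9] = [3,9] − [1,9] + [1,3].
This gives a 27×18 integer matrix of rank 18; reducing to Smith normal form yields diagonal entries (1,1,1,1,1,1,1,1,1,1,1,1,1,1,1,1,1,2).

Computing H_k = (kernel of ∂_k) / (image of ∂_{k+1}):

  H_2: rank ker ∂_2 − rank ∂_3 = (18 − 18) − 0 = 0, and there is no ∂_3, so H_2 ≅ 0.

H_2 ≅ 0.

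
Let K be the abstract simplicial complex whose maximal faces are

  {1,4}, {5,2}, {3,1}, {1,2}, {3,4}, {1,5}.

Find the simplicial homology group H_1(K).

H_1 = Z^2.

We work with the vertex ordering 1 < 2 < 3 < 4 < 5. The simplices of K, each written with vertices in increasing order, are:

  0-simplices (5): [1], [2], [3], [4], [5]
  1-simplices (6): [1,2], [1,3], [1,4], [1,5], [2,5], [3,4]

giving chain groups C_0 ≅ Z^5, C_1 ≅ Z^6.

∂_1: C_1 → C_0 is given by ∂[p,q] = [q] − [p]. For instance
  ∂[2,5] = [5] − [2].
This gives a 5×6 integer matrix of rank 4; reducing to Smith normal form yields diagonal entries (1,1,1,1).

Computing H_k = (kernel of ∂_k) / (image of ∂_{k+1}):

  H_1: rank ker ∂_1 − rank ∂_2 = (6 − 4) − 0 = 2, and there is no ∂_2, so H_1 = Z^2.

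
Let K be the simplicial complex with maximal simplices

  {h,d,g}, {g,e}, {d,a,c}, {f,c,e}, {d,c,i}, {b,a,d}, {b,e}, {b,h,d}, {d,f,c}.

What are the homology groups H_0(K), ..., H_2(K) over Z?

Take the total order a < b < c < d < e < f < g < h < i on the vertex set. Then K (dimension 2) consists of the simplices:

  0-simplices (9): a, b, c, d, e, f, g, h, i
  1-simplices (17): ab, ac, ad, bd, be, bh, cd, ce, cf, ci, df, dg, dh, di, ef, eg, gh
  2-simplices (7): abd, acd, bdh, cdf, cdi, cef, dgh

so the chain groups are C_0 ≅ Z^9, C_1 ≅ Z^17, C_2 ≅ Z^7.

Boundary ∂_1: C_1 → C_0 is given by ∂[p,q] = [q] − [p].
The resulting 9×17 matrix has rank 8, and its Smith normal form has invariant factors (1,1,1,1,1,1,1,1).

Boundary ∂_2: C_2 → C_1 maps a triangle to the signed sum of its edges. For instance
  ∂cdi = di − ci + cd,
  ∂dgh = gh − dh + dg.
The resulting 17×7 matrix has rank 7, and its Smith normal form has invariant factors (1,1,1,1,1,1,1).

Computing H_k = (kernel of ∂_k) / (image of ∂_{k+1}):

  H_0: rank C_0 − rank ∂_1 = 9 − 8 = 1, and the invariant factors of ∂_1 are all 1, so H_0 = Z.
  H_1: rank ker ∂_1 − rank ∂_2 = (17 − 8) − 7 = 2, and the invariant factors of ∂_2 are all 1, so H_1 = Z^2.
  H_2: rank ker ∂_2 − rank ∂_3 = (7 − 7) − 0 = 0, and there is no ∂_3, so H_2 = 0.

As a check, the Euler characteristic is 9 − 17 + 7 = -1, which agrees with 1 − 2 + 0 = -1.

H_0 = Z,  H_1 = Z^2,  H_2 = 0.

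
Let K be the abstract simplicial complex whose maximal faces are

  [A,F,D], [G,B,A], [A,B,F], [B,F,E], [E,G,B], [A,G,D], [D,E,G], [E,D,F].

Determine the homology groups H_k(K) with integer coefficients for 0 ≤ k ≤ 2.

We work with the vertex ordering A < B < D < E < F < G. The simplices of K, each written with vertices in increasing order, are:

  0-simplices (6): A, B, D, E, F, G
  1-simplices (12): AB, AD, AF, AG, BE, BF, BG, DE, DF, DG, EF, EG
  2-simplices (8): ABF, ABG, ADF, ADG, BEF, BEG, DEF, DEG

so the chain groups are C_0 ≅ Z^6, C_1 ≅ Z^12, C_2 ≅ Z^8.

Boundary ∂_1: C_1 → C_0 is given by ∂[p,q] = [q] − [p]. For instance
  ∂AD = D − A.
As a 6×12 matrix over Z this has rank 5, with invariant factors (1,1,1,1,1).

The boundary map ∂_2: C_2 → C_1 sends each 2-simplex [p,q,r] to [q,r] − [p,r] + [p,q]. For instance
  ∂DEF = EF − DF + DE,
  ∂ADG = DG − AG + AD.
The resulting 12×8 matrix has rank 7, and its Smith normal form has invariant factors (1,1,1,1,1,1,1).

Computing H_k = (kernel of ∂_k) / (image of ∂_{k+1}):

  H_0: rank C_0 − rank ∂_1 = 6 − 5 = 1, and the invariant factors of ∂_1 are all 1, so H_0 ≅ Z.
  H_1: rank ker ∂_1 − rank ∂_2 = (12 − 5) − 7 = 0, and the invariant factors of ∂_2 are all 1, so H_1 ≅ 0.
  H_2: rank ker ∂_2 − rank ∂_3 = (8 − 7) − 0 = 1, and there is no ∂_3, so H_2 ≅ Z.

As a check, the Euler characteristic is 6 − 12 + 8 = 2, which agrees with 1 − 0 + 1 = 2.

H_0 = Z,  H_1 = 0,  H_2 = Z.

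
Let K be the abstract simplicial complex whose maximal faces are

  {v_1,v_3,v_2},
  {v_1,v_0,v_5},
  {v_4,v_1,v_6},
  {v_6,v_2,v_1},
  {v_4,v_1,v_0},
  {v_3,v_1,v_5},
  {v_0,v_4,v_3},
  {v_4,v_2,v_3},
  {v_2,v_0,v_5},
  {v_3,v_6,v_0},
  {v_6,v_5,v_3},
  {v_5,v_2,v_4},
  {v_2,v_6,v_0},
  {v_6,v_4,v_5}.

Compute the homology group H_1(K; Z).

Take the total order v_0 < v_1 < v_2 < v_3 < v_4 < v_5 < v_6 on the vertex set. Then K (dimension 2) consists of the simplices:

  0-simplices (7): [v_0], [v_1], [v_2], [v_3], [v_4], [v_5], [v_6]
  1-simplices (21): (21 of them)
  2-simplices (14): (14 of them)

giving chain groups C_0 ≅ Z^7, C_1 ≅ Z^21, C_2 ≅ Z^14.

The boundary map ∂_1: C_1 → C_0 maps an edge to its endpoints' difference, ∂[p,q] = q − p. For instance
  ∂[v_1,v_4] = [v_4] − [v_1].
The 7×21 boundary matrix has rank 6 and Smith normal form diag(1,1,1,1,1,1).

Boundary ∂_2: C_2 → C_1 sends each 2-simplex [p,q,r] to [q,r] − [p,r] + [p,q]. For instance
  ∂[v_0,v_2,v_5] = [v_2,v_5] − [v_0,v_5] + [v_0,v_2],
  ∂[v_1,v_3,v_5] = [v_3,v_5] − [v_1,v_5] + [v_1,v_3].
The resulting 21×14 matrix has rank 13, and its Smith normal form has invariant factors (1,1,1,1,1,1,1,1,1,1,1,1,1).

From H_k ≅ ker(∂_k) / im(∂_{k+1}) we obtain:

  H_1: rank ker ∂_1 − rank ∂_2 = (21 − 6) − 13 = 2, and the invariant factors of ∂_2 are all 1, so H_1 = Z^2.

(K is a triangulation of the torus T^2.)

H_1 = Z^2.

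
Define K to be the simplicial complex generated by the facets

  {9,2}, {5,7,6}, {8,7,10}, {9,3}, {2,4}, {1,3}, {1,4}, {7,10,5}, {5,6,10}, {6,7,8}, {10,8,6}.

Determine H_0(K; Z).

H_0 = Z^2.

Order the vertices as 1 < 2 < 3 < 4 < 5 < 6 < 7 < 8 < 9 < 10. Listing each simplex with vertices in this order, K has dimension 2 with simplices:

  0-simplices (10): [1], [2], [3], [4], [5], [6], [7], [8], [9], [10]
  1-simplices (14): [1,3], [1,4], [2,4], [2,9], [3,9], [5,6], [5,7], [5,10], [6,7], [6,8], [6,10], [7,8], [7,10], [8,10]
  2-simplices (6): [5,6,7], [5,6,10], [5,7,10], [6,7,8], [6,8,10], [7,8,10]

so the chain groups are C_0 ≅ Z^10, C_1 ≅ Z^14, C_2 ≅ Z^6.

The boundary map ∂_1: C_1 → C_0 maps an edge to its endpoints' difference, ∂[p,q] = q − p. For instance
  ∂[5,6] = [6] − [5].
This gives a 10×14 integer matrix of rank 8; reducing to Smith normal form yields diagonal entries (1,1,1,1,1,1,1,1).

Boundary ∂_2: C_2 → C_1 maps a triangle to the signed sum of its edges. For instance
  ∂[5,7,10] = [7,10] − [5,10] + [5,7],
  ∂[7,8,10] = [8,10] − [7,10] + [7,8].
As a 14×6 matrix over Z this has rank 5, with invariant factors (1,1,1,1,1).

From H_k ≅ ker(∂_k) / im(∂_{k+1}) we obtain:

  H_0: rank C_0 − rank ∂_1 = 10 − 8 = 2, and the invariant factors of ∂_1 are all 1, so H_0 ≅ Z^2.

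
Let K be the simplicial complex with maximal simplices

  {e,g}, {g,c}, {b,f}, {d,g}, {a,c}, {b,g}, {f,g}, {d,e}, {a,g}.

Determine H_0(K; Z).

H_0 ≅ Z.

Order the vertices as a < b < c < d < e < f < g. Listing each simplex with vertices in this order, K has dimension 1 with simplices:

  0-simplices (7): a, b, c, d, e, f, g
  1-simplices (9): ac, ag, bf, bg, cg, de, dg, eg, fg

giving chain groups C_0 ≅ Z^7, C_1 ≅ Z^9.

∂_1: C_1 → C_0 sends each edge [p,q] (with p < q) to q − p.
This gives a 7×9 integer matrix of rank 6; reducing to Smith normal form yields diagonal entries (1,1,1,1,1,1).

Computing H_k = (kernel of ∂_k) / (image of ∂_{k+1}):

  H_0: rank C_0 − rank ∂_1 = 7 − 6 = 1, and the invariant factors of ∂_1 are all 1, so H_0 = Z.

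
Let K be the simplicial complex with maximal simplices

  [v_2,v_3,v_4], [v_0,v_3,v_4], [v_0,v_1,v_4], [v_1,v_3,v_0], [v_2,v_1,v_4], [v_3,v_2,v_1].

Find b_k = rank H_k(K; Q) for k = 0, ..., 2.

Take the total order v_0 < v_1 < v_2 < v_3 < v_4 on the vertex set. Then K (dimension 2) consists of the simplices:

  0-simplices (5): [v_0], [v_1], [v_2], [v_3], [v_4]
  1-simplices (9): [v_0,v_1], [v_0,v_3], [v_0,v_4], [v_1,v_2], [v_1,v_3], [v_1,v_4], [v_2,v_3], [v_2,v_4], [v_3,v_4]
  2-simplices (6): [v_0,v_1,v_3], [v_0,v_1,v_4], [v_0,v_3,v_4], [v_1,v_2,v_3], [v_1,v_2,v_4], [v_2,v_3,v_4]

so the chain groups are C_0 ≅ Z^5, C_1 ≅ Z^9, C_2 ≅ Z^6.

Boundary ∂_1: C_1 → C_0 sends each edge [p,q] (with p < q) to q − p. For instance
  ∂[v_2,v_4] = [v_4] − [v_2].
This gives a 5×9 integer matrix of rank 4; reducing to Smith normal form yields diagonal entries (1,1,1,1).

∂_2: C_2 → C_1 sends each 2-simplex [p,q,r] to [q,r] − [p,r] + [p,q]. For instance
  ∂[v_2,v_3,v_4] = [v_3,v_4] − [v_2,v_4] + [v_2,v_3],
  ∂[v_1,v_2,v_3] = [v_2,v_3] − [v_1,v_3] + [v_1,v_2].
This gives a 9×6 integer matrix of rank 5; reducing to Smith normal form yields diagonal entries (1,1,1,1,1).

Computing H_k = (kernel of ∂_k) / (image of ∂_{k+1}):

  H_0: rank C_0 − rank ∂_1 = 5 − 4 = 1, and the invariant factors of ∂_1 are all 1, so H_0 = Z.
  H_1: rank ker ∂_1 − rank ∂_2 = (9 − 4) − 5 = 0, and the invariant factors of ∂_2 are all 1, so H_1 = 0.
  H_2: rank ker ∂_2 − rank ∂_3 = (6 − 5) − 0 = 1, and there is no ∂_3, so H_2 = Z.

Hence the Betti numbers are b_0 = 1, b_1 = 0, b_2 = 1.

b_0 = 1, b_1 = 0, b_2 = 1.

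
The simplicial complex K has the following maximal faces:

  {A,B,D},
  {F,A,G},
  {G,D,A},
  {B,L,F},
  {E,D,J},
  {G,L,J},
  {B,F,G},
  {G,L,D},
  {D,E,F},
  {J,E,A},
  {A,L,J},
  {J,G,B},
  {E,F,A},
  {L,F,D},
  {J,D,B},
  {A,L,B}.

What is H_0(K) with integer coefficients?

Fix the vertex order A < B < D < E < F < G < J < L and write every simplex with vertices in increasing order. Then dim K = 2 and the simplices of K are:

  0-simplices (8): A, B, D, E, F, G, J, L
  1-simplices (24): AB, AD, AE, AF, AG, AJ, AL, BD, BF, BG, BJ, BL, DE, DF, DG, DJ, DL, EF, EJ, FG, FL, GJ, GL, JL
  2-simplices (16): ABD, ABL, ADG, AEF, AEJ, AFG, AJL, BDJ, BFG, BFL, BGJ, DEF, DEJ, DFL, DGL, GJL

giving chain groups C_0 ≅ Z^8, C_1 ≅ Z^24, C_2 ≅ Z^16.

∂_1: C_1 → C_0 is given by ∂[p,q] = [q] − [p]. For instance
  ∂AF = F − A.
The resulting 8×24 matrix has rank 7, and its Smith normal form has invariant factors (1,1,1,1,1,1,1).

∂_2: C_2 → C_1 acts by ∂[p,q,r] = [q,r] − [p,r] + [p,q]. For instance
  ∂GJL = JL − GL + GJ,
  ∂AJL = JL − AL + AJ.
The 24×16 boundary matrix has rank 15 and Smith normal form diag(1,1,1,1,1,1,1,1,1,1,1,1,1,1,1).

Computing H_k = (kernel of ∂_k) / (image of ∂_{k+1}):

  H_0: rank C_0 − rank ∂_1 = 8 − 7 = 1, and the invariant factors of ∂_1 are all 1, so H_0 ≅ Z.

H_0 = Z.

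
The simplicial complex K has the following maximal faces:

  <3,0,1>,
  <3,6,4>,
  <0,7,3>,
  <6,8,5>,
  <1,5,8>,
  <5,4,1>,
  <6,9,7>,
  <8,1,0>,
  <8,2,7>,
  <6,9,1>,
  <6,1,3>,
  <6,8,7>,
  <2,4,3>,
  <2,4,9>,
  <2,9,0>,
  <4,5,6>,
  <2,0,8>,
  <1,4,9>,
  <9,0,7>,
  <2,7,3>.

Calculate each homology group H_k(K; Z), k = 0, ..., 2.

Order the vertices as 0 < 1 < 2 < 3 < 4 < 5 < 6 < 7 < 8 < 9. Listing each simplex with vertices in this order, K has dimension 2 with simplices:

  0-simplices (10): [0], [1], [2], [3], [4], [5], [6], [7], [8], [9]
  1-simplices (30): (30 of them)
  2-simplices (20): (20 of them)

Hence C_0 ≅ Z^10, C_1 ≅ Z^30, C_2 ≅ Z^20.

The boundary map ∂_1: C_1 → C_0 maps an edge to its endpoints' difference, ∂[p,q] = q − p. For instance
  ∂[1,8] = [8] − [1].
The 10×30 boundary matrix has rank 9 and Smith normal form diag(1,1,1,1,1,1,1,1,1).

∂_2: C_2 → C_1 maps a triangle to the signed sum of its edges. For instance
  ∂[4,5,6] = [5,6] − [4,6] + [4,5],
  ∂[2,7,8] = [7,8] − [2,8] + [2,7].
The resulting 30×20 matrix has rank 20, and its Smith normal form has invariant factors (1,1,1,1,1,1,1,1,1,1,1,1,1,1,1,1,1,1,1,2).

Computing H_k = (kernel of ∂_k) / (image of ∂_{k+1}):

  H_0: rank C_0 − rank ∂_1 = 10 − 9 = 1, and the invariant factors of ∂_1 are all 1, so H_0 ≅ Z.
  H_1: rank ker ∂_1 − rank ∂_2 = (30 − 9) − 20 = 1, and ∂_2 has invariant factor 2 > 1, so H_1 ≅ Z ⊕ Z/2Z.
  H_2: rank ker ∂_2 − rank ∂_3 = (20 − 20) − 0 = 0, and there is no ∂_3, so H_2 ≅ 0.

As a check, the Euler characteristic is 10 − 30 + 20 = 0, which agrees with 1 − 1 + 0 = 0.
(K is a triangulation of the Klein bottle.)

H_0 ≅ Z,  H_1 ≅ Z ⊕ Z/2Z,  H_2 = 0.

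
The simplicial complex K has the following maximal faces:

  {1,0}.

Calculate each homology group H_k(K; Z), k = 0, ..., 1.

We work with the vertex ordering 0 < 1. The simplices of K, each written with vertices in increasing order, are:

  0-simplices (2): [0], [1]
  1-simplices (1): [0,1]

giving chain groups C_0 ≅ Z^2, C_1 ≅ Z^1.

Boundary ∂_1: C_1 → C_0 sends each edge [p,q] (with p < q) to q − p.
The resulting 2×1 matrix has rank 1, and its Smith normal form has invariant factors (1).

Now H_k = ker ∂_k / im ∂_{k+1}, so:

  H_0: rank C_0 − rank ∂_1 = 2 − 1 = 1, and the invariant factors of ∂_1 are all 1, so H_0 ≅ Z.
  H_1: rank ker ∂_1 − rank ∂_2 = (1 − 1) − 0 = 0, and there is no ∂_2, so H_1 ≅ 0.

As a check, the Euler characteristic is 2 − 1 = 1, which agrees with 1 − 0 = 1.
(K is a triangulation of the 1-simplex.)

H_0 = Z,  H_1 = 0.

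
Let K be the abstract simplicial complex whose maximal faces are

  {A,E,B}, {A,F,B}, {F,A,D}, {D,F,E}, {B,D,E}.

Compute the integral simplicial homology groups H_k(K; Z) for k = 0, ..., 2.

Fix the vertex order A < B < D < E < F and write every simplex with vertices in increasing order. Then dim K = 2 and the simplices of K are:

  0-simplices (5): A, B, D, E, F
  1-simplices (10): AB, AD, AE, AF, BD, BE, BF, DE, DF, EF
  2-simplices (5): ABE, ABF, ADF, BDE, DEF

giving chain groups C_0 ≅ Z^5, C_1 ≅ Z^10, C_2 ≅ Z^5.

Boundary ∂_1: C_1 → C_0 sends each edge [p,q] (with p < q) to q − p.
The resulting 5×10 matrix has rank 4, and its Smith normal form has invariant factors (1,1,1,1).

∂_2: C_2 → C_1 acts by ∂[p,q,r] = [q,r] − [p,r] + [p,q]. For instance
  ∂DEF = EF − DF + DE,
  ∂ABF = BF − AF + AB.
The 10×5 boundary matrix has rank 5 and Smith normal form diag(1,1,1,1,1).

Now H_k = ker ∂_k / im ∂_{k+1}, so:

  H_0: rank C_0 − rank ∂_1 = 5 − 4 = 1, and the invariant factors of ∂_1 are all 1, so H_0 ≅ Z.
  H_1: rank ker ∂_1 − rank ∂_2 = (10 − 4) − 5 = 1, and the invariant factors of ∂_2 are all 1, so H_1 ≅ Z.
  H_2: rank ker ∂_2 − rank ∂_3 = (5 − 5) − 0 = 0, and there is no ∂_3, so H_2 ≅ 0.

H_0 = Z,  H_1 = Z,  H_2 = 0.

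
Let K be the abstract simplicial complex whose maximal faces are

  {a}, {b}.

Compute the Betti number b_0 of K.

K has 2 vertices.
rank ∂_0 = 0, rank ∂_1 = 0 ⇒ b_0 = 2 − 0 − 0 = 2. So H_0 = Z^2.

b_0 = 2.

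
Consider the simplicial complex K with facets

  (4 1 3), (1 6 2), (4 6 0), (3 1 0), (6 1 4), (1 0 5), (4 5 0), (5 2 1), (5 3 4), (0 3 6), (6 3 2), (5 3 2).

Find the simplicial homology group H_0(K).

H_0 = Z.

Take the total order 0 < 1 < 2 < 3 < 4 < 5 < 6 on the vertex set. Then K (dimension 2) consists of the simplices:

  0-simplices (7): [0], [1], [2], [3], [4], [5], [6]
  1-simplices (18): [0,1], [0,3], [0,4], [0,5], [0,6], [1,2], [1,3], [1,4], [1,5], [1,6], [2,3], [2,5], [2,6], [3,4], [3,5], [3,6], [4,5], [4,6]
  2-simplices (12): [0,1,3], [0,1,5], [0,3,6], [0,4,5], [0,4,6], [1,2,5], [1,2,6], [1,3,4], [1,4,6], [2,3,5], [2,3,6], [3,4,5]

so the chain groups are C_0 ≅ Z^7, C_1 ≅ Z^18, C_2 ≅ Z^12.

∂_1: C_1 → C_0 maps an edge to its endpoints' difference, ∂[p,q] = q − p.
As a 7×18 matrix over Z this has rank 6, with invariant factors (1,1,1,1,1,1).

∂_2: C_2 → C_1 maps a triangle to the signed sum of its edges. For instance
  ∂[0,1,5] = [1,5] − [0,5] + [0,1],
  ∂[1,2,6] = [2,6] − [1,6] + [1,2].
The resulting 18×12 matrix has rank 12, and its Smith normal form has invariant factors (1,1,1,1,1,1,1,1,1,1,1,2).

Reading off H_k = ker ∂_k / im ∂_{k+1}:

  H_0: rank C_0 − rank ∂_1 = 7 − 6 = 1, and the invariant factors of ∂_1 are all 1, so H_0 = Z.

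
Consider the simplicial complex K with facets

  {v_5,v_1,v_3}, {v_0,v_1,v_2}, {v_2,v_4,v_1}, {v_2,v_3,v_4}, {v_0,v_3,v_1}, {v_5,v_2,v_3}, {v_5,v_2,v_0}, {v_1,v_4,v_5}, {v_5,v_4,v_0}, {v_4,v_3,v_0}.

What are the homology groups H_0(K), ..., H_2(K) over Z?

We work with the vertex ordering v_0 < v_1 < v_2 < v_3 < v_4 < v_5. The simplices of K, each written with vertices in increasing order, are:

  0-simplices (6): [v_0], [v_1], [v_2], [v_3], [v_4], [v_5]
  1-simplices (15): (15 of them)
  2-simplices (10): [v_0,v_1,v_2], [v_0,v_1,v_3], [v_0,v_2,v_5], [v_0,v_3,v_4], [v_0,v_4,v_5], [v_1,v_2,v_4], [v_1,v_3,v_5], [v_1,v_4,v_5], [v_2,v_3,v_4], [v_2,v_3,v_5]

so the chain groups are C_0 ≅ Z^6, C_1 ≅ Z^15, C_2 ≅ Z^10.

The boundary map ∂_1: C_1 → C_0 maps an edge to its endpoints' difference, ∂[p,q] = q − p. For instance
  ∂[v_4,v_5] = [v_5] − [v_4].
This gives a 6×15 integer matrix of rank 5; reducing to Smith normal form yields diagonal entries (1,1,1,1,1).

Boundary ∂_2: C_2 → C_1 sends each 2-simplex [p,q,r] to [q,r] − [p,r] + [p,q]. For instance
  ∂[v_2,v_3,v_4] = [v_3,v_4] − [v_2,v_4] + [v_2,v_3],
  ∂[v_0,v_2,v_5] = [v_2,v_5] − [v_0,v_5] + [v_0,v_2].
This gives a 15×10 integer matrix of rank 10; reducing to Smith normal form yields diagonal entries (1,1,1,1,1,1,1,1,1,2).

From H_k ≅ ker(∂_k) / im(∂_{k+1}) we obtain:

  H_0: rank C_0 − rank ∂_1 = 6 − 5 = 1, and the invariant factors of ∂_1 are all 1, so H_0 = Z.
  H_1: rank ker ∂_1 − rank ∂_2 = (15 − 5) − 10 = 0, and ∂_2 has invariant factor 2 > 1, so H_1 = Z/2.
  H_2: rank ker ∂_2 − rank ∂_3 = (10 − 10) − 0 = 0, and there is no ∂_3, so H_2 = 0.

As a check, the Euler characteristic is 6 − 15 + 10 = 1, which agrees with 1 − 0 + 0 = 1.

H_0 = Z,  H_1 = Z/2,  H_2 = 0.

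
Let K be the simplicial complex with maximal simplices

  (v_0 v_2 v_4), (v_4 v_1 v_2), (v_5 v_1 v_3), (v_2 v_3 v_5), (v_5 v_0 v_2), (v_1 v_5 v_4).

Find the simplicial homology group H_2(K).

Order the vertices as v_0 < v_1 < v_2 < v_3 < v_4 < v_5. Listing each simplex with vertices in this order, K has dimension 2 with simplices:

  0-simplices (6): [v_0], [v_1], [v_2], [v_3], [v_4], [v_5]
  1-simplices (12): [v_0,v_2], [v_0,v_4], [v_0,v_5], [v_1,v_2], [v_1,v_3], [v_1,v_4], [v_1,v_5], [v_2,v_3], [v_2,v_4], [v_2,v_5], [v_3,v_5], [v_4,v_5]
  2-simplices (6): [v_0,v_2,v_4], [v_0,v_2,v_5], [v_1,v_2,v_4], [v_1,v_3,v_5], [v_1,v_4,v_5], [v_2,v_3,v_5]

so the chain groups are C_0 ≅ Z^6, C_1 ≅ Z^12, C_2 ≅ Z^6.

∂_1: C_1 → C_0 is given by ∂[p,q] = [q] − [p].
The resulting 6×12 matrix has rank 5, and its Smith normal form has invariant factors (1,1,1,1,1).

The boundary map ∂_2: C_2 → C_1 sends each 2-simplex [p,q,r] to [q,r] − [p,r] + [p,q]. For instance
  ∂[v_2,v_3,v_5] = [v_3,v_5] − [v_2,v_5] + [v_2,v_3],
  ∂[v_0,v_2,v_4] = [v_2,v_4] − [v_0,v_4] + [v_0,v_2].
The resulting 12×6 matrix has rank 6, and its Smith normal form has invariant factors (1,1,1,1,1,1).

Computing H_k = (kernel of ∂_k) / (image of ∂_{k+1}):

  H_2: rank ker ∂_2 − rank ∂_3 = (6 − 6) − 0 = 0, and there is no ∂_3, so H_2 ≅ 0.

H_2 ≅ 0.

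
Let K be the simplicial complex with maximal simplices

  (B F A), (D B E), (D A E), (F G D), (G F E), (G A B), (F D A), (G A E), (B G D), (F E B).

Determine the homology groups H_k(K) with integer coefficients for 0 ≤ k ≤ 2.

H_0 = Z,  H_1 = Z/2,  H_2 = 0.

Fix the vertex order A < B < D < E < F < G and write every simplex with vertices in increasing order. Then dim K = 2 and the simplices of K are:

  0-simplices (6): A, B, D, E, F, G
  1-simplices (15): AB, AD, AE, AF, AG, BD, BE, BF, BG, DE, DF, DG, EF, EG, FG
  2-simplices (10): ABF, ABG, ADE, ADF, AEG, BDE, BDG, BEF, DFG, EFG

Hence C_0 ≅ Z^6, C_1 ≅ Z^15, C_2 ≅ Z^10.

Boundary ∂_1: C_1 → C_0 sends each edge [p,q] (with p < q) to q − p. For instance
  ∂DE = E − D.
As a 6×15 matrix over Z this has rank 5, with invariant factors (1,1,1,1,1).

Boundary ∂_2: C_2 → C_1 acts by ∂[p,q,r] = [q,r] − [p,r] + [p,q]. For instance
  ∂AEG = EG − AG + AE,
  ∂EFG = FG − EG + EF.
The resulting 15×10 matrix has rank 10, and its Smith normal form has invariant factors (1,1,1,1,1,1,1,1,1,2).

Now H_k = ker ∂_k / im ∂_{k+1}, so:

  H_0: rank C_0 − rank ∂_1 = 6 − 5 = 1, and the invariant factors of ∂_1 are all 1, so H_0 ≅ Z.
  H_1: rank ker ∂_1 − rank ∂_2 = (15 − 5) − 10 = 0, and ∂_2 has invariant factor 2 > 1, so H_1 ≅ Z/2.
  H_2: rank ker ∂_2 − rank ∂_3 = (10 − 10) − 0 = 0, and there is no ∂_3, so H_2 ≅ 0.

(K is a triangulation of the real projective plane RP^2.)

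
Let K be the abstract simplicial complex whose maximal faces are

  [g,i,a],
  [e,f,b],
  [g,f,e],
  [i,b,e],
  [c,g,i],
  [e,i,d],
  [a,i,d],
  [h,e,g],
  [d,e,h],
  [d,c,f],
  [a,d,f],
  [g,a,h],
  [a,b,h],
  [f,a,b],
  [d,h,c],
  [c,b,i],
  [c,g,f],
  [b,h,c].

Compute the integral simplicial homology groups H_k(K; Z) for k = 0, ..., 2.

H_0 = Z,  H_1 = Z^2,  H_2 = Z.

We work with the vertex ordering a < b < c < d < e < f < g < h < i. The simplices of K, each written with vertices in increasing order, are:

  0-simplices (9): a, b, c, d, e, f, g, h, i
  1-simplices (27): ab, ad, af, ag, ah, ai, bc, be, bf, bh, bi, cd, cf, cg, ch, ci, de, df, dh, di, ef, eg, eh, ei, fg, gh, gi
  2-simplices (18): abf, abh, adf, adi, agh, agi, bch, bci, bef, bei, cdf, cdh, cfg, cgi, deh, dei, efg, egh

giving chain groups C_0 ≅ Z^9, C_1 ≅ Z^27, C_2 ≅ Z^18.

∂_1: C_1 → C_0 sends each edge [p,q] (with p < q) to q − p. For instance
  ∂di = i − d.
This gives a 9×27 integer matrix of rank 8; reducing to Smith normal form yields diagonal entries (1,1,1,1,1,1,1,1).

∂_2: C_2 → C_1 maps a triangle to the signed sum of its edges. For instance
  ∂agi = gi − ai + ag,
  ∂adf = df − af + ad.
The resulting 27×18 matrix has rank 17, and its Smith normal form has invariant factors (1,1,1,1,1,1,1,1,1,1,1,1,1,1,1,1,1).

Computing H_k = (kernel of ∂_k) / (image of ∂_{k+1}):

  H_0: rank C_0 − rank ∂_1 = 9 − 8 = 1, and the invariant factors of ∂_1 are all 1, so H_0 = Z.
  H_1: rank ker ∂_1 − rank ∂_2 = (27 − 8) − 17 = 2, and the invariant factors of ∂_2 are all 1, so H_1 = Z^2.
  H_2: rank ker ∂_2 − rank ∂_3 = (18 − 17) − 0 = 1, and there is no ∂_3, so H_2 = Z.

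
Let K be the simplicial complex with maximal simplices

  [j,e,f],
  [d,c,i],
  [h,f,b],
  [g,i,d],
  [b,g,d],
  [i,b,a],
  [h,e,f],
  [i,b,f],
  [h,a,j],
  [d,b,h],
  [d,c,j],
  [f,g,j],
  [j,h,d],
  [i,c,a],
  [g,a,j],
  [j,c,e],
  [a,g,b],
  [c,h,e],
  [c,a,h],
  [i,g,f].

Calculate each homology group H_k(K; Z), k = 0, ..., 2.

Order the vertices as a < b < c < d < e < f < g < h < i < j. Listing each simplex with vertices in this order, K has dimension 2 with simplices:

  0-simplices (10): a, b, c, d, e, f, g, h, i, j
  1-simplices (30): ab, ac, ag, ah, ai, aj, bd, bf, bg, bh, bi, cd, ce, ch, ci, cj, dg, dh, di, dj, ef, eh, ej, fg, fh, fi, fj, gi, gj, hj
  2-simplices (20): abg, abi, ach, aci, agj, ahj, bdg, bdh, bfh, bfi, cdi, cdj, ceh, cej, dgi, dhj, efh, efj, fgi, fgj

so the chain groups are C_0 ≅ Z^10, C_1 ≅ Z^30, C_2 ≅ Z^20.

Boundary ∂_1: C_1 → C_0 maps an edge to its endpoints' difference, ∂[p,q] = q − p. For instance
  ∂fh = h − f.
As a 10×30 matrix over Z this has rank 9, with invariant factors (1,1,1,1,1,1,1,1,1).

Boundary ∂_2: C_2 → C_1 acts by ∂[p,q,r] = [q,r] − [p,r] + [p,q]. For instance
  ∂cej = ej − cj + ce,
  ∂cdi = di − ci + cd.
This gives a 30×20 integer matrix of rank 20; reducing to Smith normal form yields diagonal entries (1,1,1,1,1,1,1,1,1,1,1,1,1,1,1,1,1,1,1,2).

From H_k ≅ ker(∂_k) / im(∂_{k+1}) we obtain:

  H_0: rank C_0 − rank ∂_1 = 10 − 9 = 1, and the invariant factors of ∂_1 are all 1, so H_0 ≅ Z.
  H_1: rank ker ∂_1 − rank ∂_2 = (30 − 9) − 20 = 1, and ∂_2 has invariant factor 2 > 1, so H_1 ≅ Z ⊕ Z/2.
  H_2: rank ker ∂_2 − rank ∂_3 = (20 − 20) − 0 = 0, and there is no ∂_3, so H_2 ≅ 0.

As a check, the Euler characteristic is 10 − 30 + 20 = 0, which agrees with 1 − 1 + 0 = 0.
(K is a triangulation of the Klein bottle.)

H_0 = Z,  H_1 = Z ⊕ Z/2,  H_2 = 0.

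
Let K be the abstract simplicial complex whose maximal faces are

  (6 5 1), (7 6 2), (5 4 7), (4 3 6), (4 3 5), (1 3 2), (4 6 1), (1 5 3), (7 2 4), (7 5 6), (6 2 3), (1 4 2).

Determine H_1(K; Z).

Take the total order 1 < 2 < 3 < 4 < 5 < 6 < 7 on the vertex set. Then K (dimension 2) consists of the simplices:

  0-simplices (7): [1], [2], [3], [4], [5], [6], [7]
  1-simplices (18): [1,2], [1,3], [1,4], [1,5], [1,6], [2,3], [2,4], [2,6], [2,7], [3,4], [3,5], [3,6], [4,5], [4,6], [4,7], [5,6], [5,7], [6,7]
  2-simplices (12): [1,2,3], [1,2,4], [1,3,5], [1,4,6], [1,5,6], [2,3,6], [2,4,7], [2,6,7], [3,4,5], [3,4,6], [4,5,7], [5,6,7]

so the chain groups are C_0 ≅ Z^7, C_1 ≅ Z^18, C_2 ≅ Z^12.

∂_1: C_1 → C_0 is given by ∂[p,q] = [q] − [p]. For instance
  ∂[1,6] = [6] − [1].
This gives a 7×18 integer matrix of rank 6; reducing to Smith normal form yields diagonal entries (1,1,1,1,1,1).

The boundary map ∂_2: C_2 → C_1 acts by ∂[p,q,r] = [q,r] − [p,r] + [p,q]. For instance
  ∂[3,4,6] = [4,6] − [3,6] + [3,4],
  ∂[2,6,7] = [6,7] − [2,7] + [2,6].
This gives a 18×12 integer matrix of rank 12; reducing to Smith normal form yields diagonal entries (1,1,1,1,1,1,1,1,1,1,1,2).

Computing H_k = (kernel of ∂_k) / (image of ∂_{k+1}):

  H_1: rank ker ∂_1 − rank ∂_2 = (18 − 6) − 12 = 0, and ∂_2 has invariant factor 2 > 1, so H_1 ≅ Z/2.

(K is a triangulation of the real projective plane RP^2.)

H_1 ≅ Z/2.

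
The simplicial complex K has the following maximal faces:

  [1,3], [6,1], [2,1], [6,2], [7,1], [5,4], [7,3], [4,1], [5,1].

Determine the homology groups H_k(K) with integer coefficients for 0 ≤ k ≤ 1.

H_0 ≅ Z,  H_1 ≅ Z^3.

Order the vertices as 1 < 2 < 3 < 4 < 5 < 6 < 7. Listing each simplex with vertices in this order, K has dimension 1 with simplices:

  0-simplices (7): [1], [2], [3], [4], [5], [6], [7]
  1-simplices (9): [1,2], [1,3], [1,4], [1,5], [1,6], [1,7], [2,6], [3,7], [4,5]

so the chain groups are C_0 ≅ Z^7, C_1 ≅ Z^9.

∂_1: C_1 → C_0 maps an edge to its endpoints' difference, ∂[p,q] = q − p. For instance
  ∂[1,3] = [3] − [1].
This gives a 7×9 integer matrix of rank 6; reducing to Smith normal form yields diagonal entries (1,1,1,1,1,1).

From H_k ≅ ker(∂_k) / im(∂_{k+1}) we obtain:

  H_0: rank C_0 − rank ∂_1 = 7 − 6 = 1, and the invariant factors of ∂_1 are all 1, so H_0 ≅ Z.
  H_1: rank ker ∂_1 − rank ∂_2 = (9 − 6) − 0 = 3, and there is no ∂_2, so H_1 ≅ Z^3.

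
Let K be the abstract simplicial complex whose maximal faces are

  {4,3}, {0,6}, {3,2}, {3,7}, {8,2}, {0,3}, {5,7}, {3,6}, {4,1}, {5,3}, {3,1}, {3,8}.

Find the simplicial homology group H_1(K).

H_1 ≅ Z^4.

Take the total order 0 < 1 < 2 < 3 < 4 < 5 < 6 < 7 < 8 on the vertex set. Then K (dimension 1) consists of the simplices:

  0-simplices (9): [0], [1], [2], [3], [4], [5], [6], [7], [8]
  1-simplices (12): [0,3], [0,6], [1,3], [1,4], [2,3], [2,8], [3,4], [3,5], [3,6], [3,7], [3,8], [5,7]

Hence C_0 ≅ Z^9, C_1 ≅ Z^12.

The boundary map ∂_1: C_1 → C_0 sends each edge [p,q] (with p < q) to q − p. For instance
  ∂[3,7] = [7] − [3].
This gives a 9×12 integer matrix of rank 8; reducing to Smith normal form yields diagonal entries (1,1,1,1,1,1,1,1).

Reading off H_k = ker ∂_k / im ∂_{k+1}:

  H_1: rank ker ∂_1 − rank ∂_2 = (12 − 8) − 0 = 4, and there is no ∂_2, so H_1 ≅ Z^4.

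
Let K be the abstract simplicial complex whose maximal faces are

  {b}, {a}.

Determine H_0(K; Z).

H_0 ≅ Z^2.

Take the total order a < b on the vertex set. Then K (dimension 0) consists of the simplices:

  0-simplices (2): a, b

Hence C_0 ≅ Z^2.

Reading off H_k = ker ∂_k / im ∂_{k+1}:

  H_0: rank C_0 − rank ∂_1 = 2 − 0 = 2, and there is no ∂_1, so H_0 ≅ Z^2.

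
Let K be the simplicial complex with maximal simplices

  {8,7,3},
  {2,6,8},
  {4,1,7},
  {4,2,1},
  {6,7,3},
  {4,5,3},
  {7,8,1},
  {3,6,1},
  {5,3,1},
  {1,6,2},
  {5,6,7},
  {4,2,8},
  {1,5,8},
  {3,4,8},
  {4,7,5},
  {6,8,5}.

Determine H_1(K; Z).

H_1 = Z^2.

We work with the vertex ordering 1 < 2 < 3 < 4 < 5 < 6 < 7 < 8. The simplices of K, each written with vertices in increasing order, are:

  0-simplices (8): [1], [2], [3], [4], [5], [6], [7], [8]
  1-simplices (24): (24 of them)
  2-simplices (16): [1,2,4], [1,2,6], [1,3,5], [1,3,6], [1,4,7], [1,5,8], [1,7,8], [2,4,8], [2,6,8], [3,4,5], [3,4,8], [3,6,7], [3,7,8], [4,5,7], [5,6,7], [5,6,8]

so the chain groups are C_0 ≅ Z^8, C_1 ≅ Z^24, C_2 ≅ Z^16.

The boundary map ∂_1: C_1 → C_0 sends each edge [p,q] (with p < q) to q − p. For instance
  ∂[4,7] = [7] − [4].
The 8×24 boundary matrix has rank 7 and Smith normal form diag(1,1,1,1,1,1,1).

Boundary ∂_2: C_2 → C_1 maps a triangle to the signed sum of its edges. For instance
  ∂[2,6,8] = [6,8] − [2,8] + [2,6],
  ∂[3,4,8] = [4,8] − [3,8] + [3,4].
The resulting 24×16 matrix has rank 15, and its Smith normal form has invariant factors (1,1,1,1,1,1,1,1,1,1,1,1,1,1,1).

Computing H_k = (kernel of ∂_k) / (image of ∂_{k+1}):

  H_1: rank ker ∂_1 − rank ∂_2 = (24 − 7) − 15 = 2, and the invariant factors of ∂_2 are all 1, so H_1 = Z^2.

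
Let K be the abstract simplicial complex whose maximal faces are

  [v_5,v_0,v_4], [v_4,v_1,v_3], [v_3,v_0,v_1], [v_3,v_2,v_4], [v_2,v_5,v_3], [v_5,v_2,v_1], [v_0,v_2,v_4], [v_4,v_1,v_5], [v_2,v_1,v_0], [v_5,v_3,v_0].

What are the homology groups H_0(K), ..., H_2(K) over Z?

Fix the vertex order v_0 < v_1 < v_2 < v_3 < v_4 < v_5 and write every simplex with vertices in increasing order. Then dim K = 2 and the simplices of K are:

  0-simplices (6): [v_0], [v_1], [v_2], [v_3], [v_4], [v_5]
  1-simplices (15): (15 of them)
  2-simplices (10): [v_0,v_1,v_2], [v_0,v_1,v_3], [v_0,v_2,v_4], [v_0,v_3,v_5], [v_0,v_4,v_5], [v_1,v_2,v_5], [v_1,v_3,v_4], [v_1,v_4,v_5], [v_2,v_3,v_4], [v_2,v_3,v_5]

giving chain groups C_0 ≅ Z^6, C_1 ≅ Z^15, C_2 ≅ Z^10.

∂_1: C_1 → C_0 is given by ∂[p,q] = [q] − [p].
The 6×15 boundary matrix has rank 5 and Smith normal form diag(1,1,1,1,1).

∂_2: C_2 → C_1 sends each 2-simplex [p,q,r] to [q,r] − [p,r] + [p,q]. For instance
  ∂[v_1,v_2,v_5] = [v_2,v_5] − [v_1,v_5] + [v_1,v_2],
  ∂[v_1,v_3,v_4] = [v_3,v_4] − [v_1,v_4] + [v_1,v_3].
The resulting 15×10 matrix has rank 10, and its Smith normal form has invariant factors (1,1,1,1,1,1,1,1,1,2).

Reading off H_k = ker ∂_k / im ∂_{k+1}:

  H_0: rank C_0 − rank ∂_1 = 6 − 5 = 1, and the invariant factors of ∂_1 are all 1, so H_0 ≅ Z.
  H_1: rank ker ∂_1 − rank ∂_2 = (15 − 5) − 10 = 0, and ∂_2 has invariant factor 2 > 1, so H_1 ≅ Z/2.
  H_2: rank ker ∂_2 − rank ∂_3 = (10 − 10) − 0 = 0, and there is no ∂_3, so H_2 ≅ 0.

As a check, the Euler characteristic is 6 − 15 + 10 = 1, which agrees with 1 − 0 + 0 = 1.

H_0 = Z,  H_1 = Z/2,  H_2 = 0.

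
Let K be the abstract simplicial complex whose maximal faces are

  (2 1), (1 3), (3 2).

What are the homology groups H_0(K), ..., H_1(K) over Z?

H_0 ≅ Z,  H_1 ≅ Z.

K has 3 vertices, 3 edges.
rank ∂_0 = 0, rank ∂_1 = 2 ⇒ b_0 = 3 − 0 − 2 = 1; all invariant factors of ∂_1 are 1 so no torsion. So H_0 = Z.
rank ∂_1 = 2, rank ∂_2 = 0 ⇒ b_1 = 3 − 2 − 0 = 1. So H_1 = Z.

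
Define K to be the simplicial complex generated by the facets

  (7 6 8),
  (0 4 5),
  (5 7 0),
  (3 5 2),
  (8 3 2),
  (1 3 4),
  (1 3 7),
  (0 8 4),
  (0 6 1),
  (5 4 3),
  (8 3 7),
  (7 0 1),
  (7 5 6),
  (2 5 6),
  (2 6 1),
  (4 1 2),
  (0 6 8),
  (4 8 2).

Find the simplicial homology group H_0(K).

H_0 = Z.

Take the total order 0 < 1 < 2 < 3 < 4 < 5 < 6 < 7 < 8 on the vertex set. Then K (dimension 2) consists of the simplices:

  0-simplices (9): [0], [1], [2], [3], [4], [5], [6], [7], [8]
  1-simplices (27): (27 of them)
  2-simplices (18): [0,1,6], [0,1,7], [0,4,5], [0,4,8], [0,5,7], [0,6,8], [1,2,4], [1,2,6], [1,3,4], [1,3,7], [2,3,5], [2,3,8], [2,4,8], [2,5,6], [3,4,5], [3,7,8], [5,6,7], [6,7,8]

so the chain groups are C_0 ≅ Z^9, C_1 ≅ Z^27, C_2 ≅ Z^18.

∂_1: C_1 → C_0 is given by ∂[p,q] = [q] − [p].
This gives a 9×27 integer matrix of rank 8; reducing to Smith normal form yields diagonal entries (1,1,1,1,1,1,1,1).

The boundary map ∂_2: C_2 → C_1 sends each 2-simplex [p,q,r] to [q,r] − [p,r] + [p,q]. For instance
  ∂[2,3,8] = [3,8] − [2,8] + [2,3],
  ∂[5,6,7] = [6,7] − [5,7] + [5,6].
The resulting 27×18 matrix has rank 18, and its Smith normal form has invariant factors (1,1,1,1,1,1,1,1,1,1,1,1,1,1,1,1,1,2).

Computing H_k = (kernel of ∂_k) / (image of ∂_{k+1}):

  H_0: rank C_0 − rank ∂_1 = 9 − 8 = 1, and the invariant factors of ∂_1 are all 1, so H_0 ≅ Z.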